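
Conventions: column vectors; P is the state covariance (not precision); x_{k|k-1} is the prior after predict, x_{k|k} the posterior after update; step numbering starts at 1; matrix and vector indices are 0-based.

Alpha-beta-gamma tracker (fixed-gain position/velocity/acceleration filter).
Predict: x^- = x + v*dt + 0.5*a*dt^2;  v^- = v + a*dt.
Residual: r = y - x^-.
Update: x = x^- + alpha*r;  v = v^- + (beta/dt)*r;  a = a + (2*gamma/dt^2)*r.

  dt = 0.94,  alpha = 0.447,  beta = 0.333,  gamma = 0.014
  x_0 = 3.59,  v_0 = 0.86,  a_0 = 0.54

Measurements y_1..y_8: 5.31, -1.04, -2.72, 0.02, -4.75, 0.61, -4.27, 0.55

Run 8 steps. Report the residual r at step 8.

resid = 4.0169

step 1: x_pred=4.6370  r=0.6730  x^+=4.9378  v^+=1.6060  a^+=0.5613
step 2: x_pred=6.6955  r=-7.7355  x^+=3.2377  v^+=-0.6067  a^+=0.3162
step 3: x_pred=2.8072  r=-5.5272  x^+=0.3365  v^+=-2.2675  a^+=0.1411
step 4: x_pred=-1.7326  r=1.7526  x^+=-0.9492  v^+=-1.5140  a^+=0.1966
step 5: x_pred=-2.2855  r=-2.4645  x^+=-3.3871  v^+=-2.2023  a^+=0.1185
step 6: x_pred=-5.4049  r=6.0149  x^+=-2.7162  v^+=0.0399  a^+=0.3091
step 7: x_pred=-2.5422  r=-1.7278  x^+=-3.3145  v^+=-0.2816  a^+=0.2543
step 8: x_pred=-3.4669  r=4.0169  x^+=-1.6713  v^+=1.3805  a^+=0.3816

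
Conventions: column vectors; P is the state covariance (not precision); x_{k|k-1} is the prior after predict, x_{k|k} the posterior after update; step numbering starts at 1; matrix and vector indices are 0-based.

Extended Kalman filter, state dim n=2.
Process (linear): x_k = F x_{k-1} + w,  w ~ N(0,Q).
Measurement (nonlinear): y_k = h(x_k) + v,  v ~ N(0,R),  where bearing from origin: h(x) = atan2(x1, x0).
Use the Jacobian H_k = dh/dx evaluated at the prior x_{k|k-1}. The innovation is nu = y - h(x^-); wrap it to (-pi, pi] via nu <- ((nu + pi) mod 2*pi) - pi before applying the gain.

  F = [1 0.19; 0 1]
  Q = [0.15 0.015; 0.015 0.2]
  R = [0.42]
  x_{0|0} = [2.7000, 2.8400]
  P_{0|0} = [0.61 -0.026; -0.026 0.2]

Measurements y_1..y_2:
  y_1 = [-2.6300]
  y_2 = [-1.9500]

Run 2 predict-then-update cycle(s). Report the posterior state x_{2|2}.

step 1: x^-=[3.2396, 2.8400]  P^-=[0.7573 0.0270; 0.0270 0.4000]  H_jac=[-0.1530 0.1745]  S=[0.4485]  K=[-0.2479; 0.1465]  nu=[2.9334]  x^+=[2.5125, 3.2696]  P^+=[0.7298 0.0433; 0.0433 0.3904]
step 2: x^-=[3.1337, 3.2696]  P^-=[0.9103 0.1325; 0.1325 0.5904]  H_jac=[-0.1594 0.1528]  S=[0.4505]  K=[-0.2772; 0.1534]  nu=[-2.7566]  x^+=[3.8979, 2.8469]  P^+=[0.8757 0.1516; 0.1516 0.5798]

x_post = [3.8979, 2.8469]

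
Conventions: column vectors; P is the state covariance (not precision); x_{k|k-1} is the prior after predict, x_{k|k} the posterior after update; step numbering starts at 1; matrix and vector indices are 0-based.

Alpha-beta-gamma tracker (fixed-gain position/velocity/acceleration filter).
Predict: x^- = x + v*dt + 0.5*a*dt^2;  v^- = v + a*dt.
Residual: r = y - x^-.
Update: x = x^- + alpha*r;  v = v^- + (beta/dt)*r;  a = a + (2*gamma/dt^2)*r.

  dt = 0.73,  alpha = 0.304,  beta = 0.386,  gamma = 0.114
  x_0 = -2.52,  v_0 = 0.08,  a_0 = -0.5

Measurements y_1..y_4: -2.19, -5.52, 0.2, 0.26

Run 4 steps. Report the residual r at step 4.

step 1: x_pred=-2.5948  r=0.4048  x^+=-2.4718  v^+=-0.0709  a^+=-0.3268
step 2: x_pred=-2.6106  r=-2.9094  x^+=-3.4951  v^+=-1.8479  a^+=-1.5716
step 3: x_pred=-5.2628  r=5.4628  x^+=-3.6021  v^+=-0.1066  a^+=0.7657
step 4: x_pred=-3.4759  r=3.7359  x^+=-2.3402  v^+=2.4278  a^+=2.3641

resid = 3.7359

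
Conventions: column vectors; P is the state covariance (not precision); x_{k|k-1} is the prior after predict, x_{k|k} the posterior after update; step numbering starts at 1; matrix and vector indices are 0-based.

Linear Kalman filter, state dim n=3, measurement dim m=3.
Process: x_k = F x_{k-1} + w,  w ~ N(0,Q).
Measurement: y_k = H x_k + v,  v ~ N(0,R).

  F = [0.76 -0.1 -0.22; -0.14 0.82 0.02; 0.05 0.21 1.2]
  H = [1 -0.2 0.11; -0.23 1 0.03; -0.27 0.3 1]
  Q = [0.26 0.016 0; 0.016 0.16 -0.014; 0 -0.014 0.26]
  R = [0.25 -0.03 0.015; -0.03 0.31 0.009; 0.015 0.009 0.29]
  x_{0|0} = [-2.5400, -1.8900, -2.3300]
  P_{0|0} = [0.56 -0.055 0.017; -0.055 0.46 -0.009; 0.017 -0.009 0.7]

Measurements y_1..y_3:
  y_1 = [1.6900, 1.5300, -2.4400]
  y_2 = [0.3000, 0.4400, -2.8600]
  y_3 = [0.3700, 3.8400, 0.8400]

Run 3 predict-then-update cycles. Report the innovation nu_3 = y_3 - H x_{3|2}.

step 1: x^-=[-1.2288, -1.2408, -3.3199]  P^-=[0.6242 -0.1170 -0.1649; -0.1170 0.4928 0.0657; -0.1649 0.0657 1.2860]  S=[0.9171 -0.3842 -0.2540; -0.3842 0.8970 0.3794; -0.2540 0.3794 1.8133]  K=[0.6710 0.0413 -0.1179; 0.0220 0.5842 0.0160; 0.1281 -0.1197 0.7876]  nu=[3.0358, 2.5878, 0.9204]  x^+=[0.8065, 0.3527, -2.5158]  P^+=[0.1694 0.0302 0.0129; 0.0302 0.1887 -0.0382; 0.0129 -0.0382 0.2442]
step 2: x^-=[1.1312, 0.1260, -2.9045]  P^-=[0.3609 0.0082 -0.0393; 0.0082 0.2820 -0.0164; -0.0393 -0.0164 0.6033]  S=[0.6183 -0.1607 -0.0655; -0.1607 0.6074 0.1241; -0.0655 0.1241 0.9551]  K=[0.5755 0.0492 -0.1075; 0.0423 0.4693 0.0110; 0.0948 -0.0913 0.6560]  nu=[-0.4865, 0.6613, 0.3122]  x^+=[0.8502, 0.4192, -2.8063]  P^+=[0.1459 0.0303 0.0082; 0.0303 0.1522 -0.0294; 0.0082 -0.0294 0.2019]
step 3: x^-=[1.2216, 0.1686, -3.2370]  P^-=[0.3469 0.0122 -0.0340; 0.0122 0.2573 -0.0141; -0.0340 -0.0141 0.5446]  S=[0.6021 -0.1483 -0.0605; -0.1483 0.5802 0.1138; -0.0605 0.1138 0.8910]  K=[0.5670 0.0476 -0.1068; 0.0435 0.4465 0.0131; 0.0908 -0.0837 0.6337]  nu=[-0.4618, 4.0495, 4.3562]  x^+=[0.6875, 2.0135, -0.8576]  P^+=[0.1438 0.0296 0.0079; 0.0296 0.1448 -0.0270; 0.0079 -0.0270 0.1946]

innov = [-0.4618, 4.0495, 4.3562]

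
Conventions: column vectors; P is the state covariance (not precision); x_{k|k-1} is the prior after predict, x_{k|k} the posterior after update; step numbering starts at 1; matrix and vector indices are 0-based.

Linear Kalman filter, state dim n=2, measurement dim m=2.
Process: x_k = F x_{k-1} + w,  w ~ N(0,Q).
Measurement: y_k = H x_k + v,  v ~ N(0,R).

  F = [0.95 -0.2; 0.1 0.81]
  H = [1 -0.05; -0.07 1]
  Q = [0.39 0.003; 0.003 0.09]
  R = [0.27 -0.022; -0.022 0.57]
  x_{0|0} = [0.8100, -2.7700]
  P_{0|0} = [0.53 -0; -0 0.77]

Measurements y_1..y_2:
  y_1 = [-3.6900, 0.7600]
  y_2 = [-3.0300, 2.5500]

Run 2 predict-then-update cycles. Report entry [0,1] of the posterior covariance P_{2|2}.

P_post[0,1] = 0.0009

step 1: x^-=[1.3235, -2.1627]  P^-=[0.8991 -0.0714; -0.0714 0.6005]  S=[1.1778 -0.1866; -0.1866 1.1849]  K=[0.7676 0.0075; -0.0053 0.5102]  nu=[-5.1216, 3.0153]  x^+=[-2.5854, -0.5973]  P^+=[0.2072 0.0019; 0.0019 0.2911]
step 2: x^-=[-2.3366, -0.7424]  P^-=[0.5879 -0.0230; -0.0230 0.2833]  S=[0.8609 -0.1004; -0.1004 0.8594]  K=[0.6848 0.0053; -0.0046 0.3310]  nu=[-0.7305, 3.1288]  x^+=[-2.8202, 0.2967]  P^+=[0.1848 0.0009; 0.0009 0.1888]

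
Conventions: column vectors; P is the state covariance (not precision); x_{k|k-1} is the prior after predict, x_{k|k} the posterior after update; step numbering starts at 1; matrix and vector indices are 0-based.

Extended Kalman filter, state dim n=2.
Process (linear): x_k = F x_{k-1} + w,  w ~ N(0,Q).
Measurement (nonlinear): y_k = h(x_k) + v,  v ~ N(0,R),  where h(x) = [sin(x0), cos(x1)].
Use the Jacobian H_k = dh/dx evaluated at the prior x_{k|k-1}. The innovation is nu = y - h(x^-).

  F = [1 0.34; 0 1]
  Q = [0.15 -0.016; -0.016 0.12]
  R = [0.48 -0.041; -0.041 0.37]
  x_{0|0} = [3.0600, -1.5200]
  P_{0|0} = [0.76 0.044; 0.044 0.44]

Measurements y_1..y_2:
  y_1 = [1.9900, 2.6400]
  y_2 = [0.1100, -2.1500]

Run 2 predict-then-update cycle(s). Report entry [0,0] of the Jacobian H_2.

step 1: x^-=[2.5432, -1.5200]  P^-=[0.9908 0.1776; 0.1776 0.5600]  H_jac=[-0.8262 0.0000; 0.0000 0.9987]  S=[1.1564 -0.1876; -0.1876 0.9286]  K=[-0.6999 0.0497; -0.0302 0.5962]  nu=[1.4267, 2.5892]  x^+=[1.6733, -0.0194]  P^+=[0.4090 0.0471; 0.0471 0.2221]
step 2: x^-=[1.6667, -0.0194]  P^-=[0.6168 0.1067; 0.1067 0.3421]  H_jac=[-0.0958 0.0000; 0.0000 0.0194]  S=[0.4857 -0.0412; -0.0412 0.3701]  K=[-0.1223 -0.0080; -0.0197 0.0157]  nu=[-0.8854, -3.1498]  x^+=[1.8003, -0.0514]  P^+=[0.6096 0.1055; 0.1055 0.3418]

H_jac[0,0] = -0.0958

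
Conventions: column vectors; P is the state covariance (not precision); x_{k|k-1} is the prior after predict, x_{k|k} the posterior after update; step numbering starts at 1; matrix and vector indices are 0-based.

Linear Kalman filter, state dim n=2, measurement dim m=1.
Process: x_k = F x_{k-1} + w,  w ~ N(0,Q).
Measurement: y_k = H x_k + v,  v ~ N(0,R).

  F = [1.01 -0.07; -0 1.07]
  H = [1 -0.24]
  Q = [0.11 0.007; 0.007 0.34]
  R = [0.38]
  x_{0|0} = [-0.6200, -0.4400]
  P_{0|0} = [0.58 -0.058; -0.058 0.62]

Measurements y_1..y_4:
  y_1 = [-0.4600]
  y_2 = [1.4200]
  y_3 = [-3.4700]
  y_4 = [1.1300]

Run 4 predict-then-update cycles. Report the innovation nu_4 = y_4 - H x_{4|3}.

step 1: x^-=[-0.5954, -0.4708]  P^-=[0.7129 -0.1021; -0.1021 1.0498]  S=[1.2024]  K=[0.6133; -0.2945]  nu=[0.0224]  x^+=[-0.5817, -0.4774]  P^+=[0.2607 0.1150; 0.1150 0.9456]
step 2: x^-=[-0.5541, -0.5108]  P^-=[0.3643 0.0605; 0.0605 1.4226]  S=[0.7972]  K=[0.4387; -0.3524]  nu=[1.8515]  x^+=[0.2582, -1.1633]  P^+=[0.2108 0.1837; 0.1837 1.3236]
step 3: x^-=[0.3423, -1.2447]  P^-=[0.3056 0.1064; 0.1064 1.8554]  S=[0.7413]  K=[0.3777; -0.4571]  nu=[-4.1110]  x^+=[-1.2105, 0.6343]  P^+=[0.1998 0.2344; 0.2344 1.7005]
step 4: x^-=[-1.2670, 0.6787]  P^-=[0.2890 0.1330; 0.1330 2.2869]  S=[0.7369]  K=[0.3489; -0.5644]  nu=[2.5599]  x^+=[-0.3739, -0.7660]  P^+=[0.1993 0.2781; 0.2781 2.0522]

innov = [2.5599]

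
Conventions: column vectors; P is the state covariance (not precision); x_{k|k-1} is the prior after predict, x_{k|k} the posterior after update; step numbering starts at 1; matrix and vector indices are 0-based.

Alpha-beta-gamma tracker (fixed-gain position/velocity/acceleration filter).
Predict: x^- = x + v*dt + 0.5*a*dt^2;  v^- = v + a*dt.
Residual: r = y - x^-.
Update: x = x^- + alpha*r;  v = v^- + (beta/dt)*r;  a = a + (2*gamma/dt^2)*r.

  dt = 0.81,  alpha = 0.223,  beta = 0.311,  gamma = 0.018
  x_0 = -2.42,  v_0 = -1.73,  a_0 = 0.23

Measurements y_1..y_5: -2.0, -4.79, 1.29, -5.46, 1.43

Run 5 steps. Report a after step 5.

step 1: x_pred=-3.7458  r=1.7458  x^+=-3.3565  v^+=-0.8734  a^+=0.3258
step 2: x_pred=-3.9571  r=-0.8329  x^+=-4.1428  v^+=-0.9293  a^+=0.2801
step 3: x_pred=-4.8037  r=6.0937  x^+=-3.4448  v^+=1.6373  a^+=0.6144
step 4: x_pred=-1.9170  r=-3.5430  x^+=-2.7071  v^+=0.7746  a^+=0.4200
step 5: x_pred=-1.9419  r=3.3719  x^+=-1.1899  v^+=2.4095  a^+=0.6051

a_post = 0.6051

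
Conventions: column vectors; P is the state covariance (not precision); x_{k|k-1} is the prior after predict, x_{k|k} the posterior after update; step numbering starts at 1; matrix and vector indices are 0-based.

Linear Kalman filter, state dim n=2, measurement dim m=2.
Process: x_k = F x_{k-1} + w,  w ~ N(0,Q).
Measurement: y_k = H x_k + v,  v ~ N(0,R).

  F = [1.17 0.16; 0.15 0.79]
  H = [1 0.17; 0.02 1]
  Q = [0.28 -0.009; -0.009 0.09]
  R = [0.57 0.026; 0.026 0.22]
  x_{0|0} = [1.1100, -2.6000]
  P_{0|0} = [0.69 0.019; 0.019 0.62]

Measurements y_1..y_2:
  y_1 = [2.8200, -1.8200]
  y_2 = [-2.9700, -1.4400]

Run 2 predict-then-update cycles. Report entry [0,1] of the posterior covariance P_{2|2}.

P_post[0,1] = 0.0131

step 1: x^-=[0.8827, -1.8875]  P^-=[1.2475 0.2085; 0.2085 0.4970]  S=[1.9028 0.3446; 0.3446 0.7258]  K=[0.6740 0.0016; 0.0316 0.6754]  nu=[2.2582, 0.0498]  x^+=[2.4047, -1.7824]  P^+=[0.3825 0.0102; 0.0102 0.1492]
step 2: x^-=[2.5283, -1.0474]  P^-=[0.8112 0.0867; 0.0867 0.1942]  S=[1.4163 0.1622; 0.1622 0.4179]  K=[0.5808 0.0208; 0.0323 0.4562]  nu=[-5.3203, -0.4432]  x^+=[-0.5709, -1.4212]  P^+=[0.3294 0.0131; 0.0131 0.1009]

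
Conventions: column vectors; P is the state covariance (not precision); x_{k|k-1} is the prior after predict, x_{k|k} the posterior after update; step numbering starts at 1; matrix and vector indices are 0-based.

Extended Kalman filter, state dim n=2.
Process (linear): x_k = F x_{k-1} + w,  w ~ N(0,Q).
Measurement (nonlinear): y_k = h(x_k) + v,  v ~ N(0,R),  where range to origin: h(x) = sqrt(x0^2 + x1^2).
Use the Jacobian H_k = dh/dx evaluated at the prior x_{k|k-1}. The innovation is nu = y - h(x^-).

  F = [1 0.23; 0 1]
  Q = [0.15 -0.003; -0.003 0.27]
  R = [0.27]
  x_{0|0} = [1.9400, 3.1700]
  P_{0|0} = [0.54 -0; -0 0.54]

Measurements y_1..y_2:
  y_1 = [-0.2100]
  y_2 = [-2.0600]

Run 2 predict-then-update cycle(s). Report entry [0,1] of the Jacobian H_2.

H_jac[0,1] = 0.6134

step 1: x^-=[2.6691, 3.1700]  P^-=[0.7186 0.1212; 0.1212 0.8100]  H_jac=[0.6441 0.7650]  S=[1.1615]  K=[0.4783; 0.6007]  nu=[-4.3540]  x^+=[0.5866, 0.5547]  P^+=[0.4529 -0.2125; -0.2125 0.3909]
step 2: x^-=[0.7142, 0.5547]  P^-=[0.5258 -0.1256; -0.1256 0.6609]  H_jac=[0.7898 0.6134]  S=[0.7250]  K=[0.4666; 0.4224]  nu=[-2.9643]  x^+=[-0.6688, -0.6974]  P^+=[0.3680 -0.2684; -0.2684 0.5316]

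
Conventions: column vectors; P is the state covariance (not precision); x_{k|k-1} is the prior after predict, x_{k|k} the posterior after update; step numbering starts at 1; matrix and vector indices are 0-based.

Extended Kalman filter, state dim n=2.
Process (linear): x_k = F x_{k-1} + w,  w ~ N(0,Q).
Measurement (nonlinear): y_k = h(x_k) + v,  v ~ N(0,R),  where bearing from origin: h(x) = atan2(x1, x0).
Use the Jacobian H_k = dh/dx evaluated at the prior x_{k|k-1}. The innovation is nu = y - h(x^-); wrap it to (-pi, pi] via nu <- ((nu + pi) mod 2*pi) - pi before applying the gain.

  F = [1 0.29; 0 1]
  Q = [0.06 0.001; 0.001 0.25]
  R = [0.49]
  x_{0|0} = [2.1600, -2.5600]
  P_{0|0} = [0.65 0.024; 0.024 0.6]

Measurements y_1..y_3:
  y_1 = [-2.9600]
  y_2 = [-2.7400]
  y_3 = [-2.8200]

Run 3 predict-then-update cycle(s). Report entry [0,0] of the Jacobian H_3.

step 1: x^-=[1.4176, -2.5600]  P^-=[0.7744 0.1990; 0.1990 0.8500]  H_jac=[0.2990 0.1655]  S=[0.6022]  K=[0.4391; 0.3325]  nu=[-1.8949]  x^+=[0.5855, -3.1900]  P^+=[0.6583 0.1111; 0.1111 0.7834]
step 2: x^-=[-0.3396, -3.1900]  P^-=[0.8486 0.3393; 0.3393 1.0334]  H_jac=[0.3100 -0.0330]  S=[0.5657]  K=[0.4452; 0.1256]  nu=[-1.0631]  x^+=[-0.8129, -3.3235]  P^+=[0.7365 0.3076; 0.3076 1.0245]
step 3: x^-=[-1.7767, -3.3235]  P^-=[1.0611 0.6058; 0.6058 1.2745]  H_jac=[0.2340 -0.1251]  S=[0.5326]  K=[0.3239; -0.0332]  nu=[-0.7583]  x^+=[-2.0223, -3.2983]  P^+=[1.0052 0.6115; 0.6115 1.2739]

H_jac[0,0] = 0.2340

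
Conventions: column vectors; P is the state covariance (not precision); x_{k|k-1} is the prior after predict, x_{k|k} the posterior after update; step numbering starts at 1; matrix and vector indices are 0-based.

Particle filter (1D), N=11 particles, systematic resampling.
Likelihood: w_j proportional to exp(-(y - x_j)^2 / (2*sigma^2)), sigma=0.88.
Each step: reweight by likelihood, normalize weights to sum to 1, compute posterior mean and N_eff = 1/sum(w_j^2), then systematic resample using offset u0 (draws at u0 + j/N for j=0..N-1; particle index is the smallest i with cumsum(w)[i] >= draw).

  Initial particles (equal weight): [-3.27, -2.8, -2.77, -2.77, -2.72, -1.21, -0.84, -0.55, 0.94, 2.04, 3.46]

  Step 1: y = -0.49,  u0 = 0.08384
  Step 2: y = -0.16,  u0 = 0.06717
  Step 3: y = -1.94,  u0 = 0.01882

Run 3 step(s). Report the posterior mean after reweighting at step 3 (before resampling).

post_mean = -0.8636

step 1: w=[0.0022, 0.0104, 0.0114, 0.0114, 0.0131, 0.2331, 0.3011, 0.3251, 0.0870, 0.0052, 0.0000]  mean=-0.7563  Neff=3.8638  idx=[5, 5, 5, 6, 6, 6, 7, 7, 7, 7, 8]
step 2: w=[0.0631, 0.0631, 0.0631, 0.0953, 0.0953, 0.0953, 0.1165, 0.1165, 0.1165, 0.1165, 0.0588]  mean=-0.6701  Neff=10.3157  idx=[1, 2, 3, 4, 5, 6, 7, 7, 8, 9, 10]
step 3: w=[0.1675, 0.1675, 0.1082, 0.1082, 0.1082, 0.0679, 0.0679, 0.0679, 0.0679, 0.0679, 0.0011]  mean=-0.8636  Neff=8.7525  idx=[0, 0, 1, 1, 2, 3, 4, 4, 6, 7, 8]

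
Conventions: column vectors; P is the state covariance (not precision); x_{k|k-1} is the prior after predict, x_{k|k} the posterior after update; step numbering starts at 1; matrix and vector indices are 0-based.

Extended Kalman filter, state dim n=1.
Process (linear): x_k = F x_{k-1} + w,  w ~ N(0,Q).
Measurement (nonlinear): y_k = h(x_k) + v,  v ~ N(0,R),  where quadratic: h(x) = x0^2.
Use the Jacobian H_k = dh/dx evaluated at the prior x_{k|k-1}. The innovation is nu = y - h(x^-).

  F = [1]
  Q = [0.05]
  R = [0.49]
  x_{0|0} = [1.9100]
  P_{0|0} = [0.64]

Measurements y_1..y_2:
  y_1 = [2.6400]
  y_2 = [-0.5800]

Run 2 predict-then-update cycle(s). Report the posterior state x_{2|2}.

step 1: x^-=[1.9100]  P^-=[0.6900]  H_jac=[3.8200]  S=[10.5588]  K=[0.2496]  nu=[-1.0081]  x^+=[1.6583]  P^+=[0.0320]
step 2: x^-=[1.6583]  P^-=[0.0820]  H_jac=[3.3167]  S=[1.3923]  K=[0.1954]  nu=[-3.3301]  x^+=[1.0077]  P^+=[0.0289]

x_post = [1.0077]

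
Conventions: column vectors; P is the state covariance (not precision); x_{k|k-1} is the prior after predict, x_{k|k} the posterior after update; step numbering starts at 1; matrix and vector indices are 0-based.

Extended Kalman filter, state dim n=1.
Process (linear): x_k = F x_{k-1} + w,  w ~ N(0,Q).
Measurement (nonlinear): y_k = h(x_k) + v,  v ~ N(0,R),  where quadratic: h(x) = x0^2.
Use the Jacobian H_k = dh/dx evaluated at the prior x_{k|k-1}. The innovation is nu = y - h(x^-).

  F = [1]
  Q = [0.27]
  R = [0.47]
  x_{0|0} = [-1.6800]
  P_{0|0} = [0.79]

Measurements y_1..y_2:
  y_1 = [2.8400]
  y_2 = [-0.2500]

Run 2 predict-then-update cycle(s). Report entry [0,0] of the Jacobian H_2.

step 1: x^-=[-1.6800]  P^-=[1.0600]  H_jac=[-3.3600]  S=[12.4370]  K=[-0.2864]  nu=[0.0176]  x^+=[-1.6850]  P^+=[0.0401]
step 2: x^-=[-1.6850]  P^-=[0.3101]  H_jac=[-3.3701]  S=[3.9915]  K=[-0.2618]  nu=[-3.0894]  x^+=[-0.8763]  P^+=[0.0365]

H_jac[0,0] = -3.3701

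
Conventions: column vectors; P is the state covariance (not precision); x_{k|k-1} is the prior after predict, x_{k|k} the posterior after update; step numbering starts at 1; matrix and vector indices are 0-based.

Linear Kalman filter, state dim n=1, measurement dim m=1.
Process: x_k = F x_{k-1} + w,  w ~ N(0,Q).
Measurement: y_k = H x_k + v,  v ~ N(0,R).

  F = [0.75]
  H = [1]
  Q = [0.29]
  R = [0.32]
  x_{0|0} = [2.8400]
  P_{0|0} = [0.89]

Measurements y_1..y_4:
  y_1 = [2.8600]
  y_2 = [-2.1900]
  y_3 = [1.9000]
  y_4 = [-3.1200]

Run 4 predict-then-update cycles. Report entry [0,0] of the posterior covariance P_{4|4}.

P_post[0,0] = 0.1756

step 1: x^-=[2.1300]  P^-=[0.7906]  S=[1.1106]  K=[0.7119]  nu=[0.7300]  x^+=[2.6497]  P^+=[0.2278]
step 2: x^-=[1.9873]  P^-=[0.4181]  S=[0.7381]  K=[0.5665]  nu=[-4.1773]  x^+=[-0.3791]  P^+=[0.1813]
step 3: x^-=[-0.2843]  P^-=[0.3920]  S=[0.7120]  K=[0.5505]  nu=[2.1843]  x^+=[0.9182]  P^+=[0.1762]
step 4: x^-=[0.6887]  P^-=[0.3891]  S=[0.7091]  K=[0.5487]  nu=[-3.8087]  x^+=[-1.4012]  P^+=[0.1756]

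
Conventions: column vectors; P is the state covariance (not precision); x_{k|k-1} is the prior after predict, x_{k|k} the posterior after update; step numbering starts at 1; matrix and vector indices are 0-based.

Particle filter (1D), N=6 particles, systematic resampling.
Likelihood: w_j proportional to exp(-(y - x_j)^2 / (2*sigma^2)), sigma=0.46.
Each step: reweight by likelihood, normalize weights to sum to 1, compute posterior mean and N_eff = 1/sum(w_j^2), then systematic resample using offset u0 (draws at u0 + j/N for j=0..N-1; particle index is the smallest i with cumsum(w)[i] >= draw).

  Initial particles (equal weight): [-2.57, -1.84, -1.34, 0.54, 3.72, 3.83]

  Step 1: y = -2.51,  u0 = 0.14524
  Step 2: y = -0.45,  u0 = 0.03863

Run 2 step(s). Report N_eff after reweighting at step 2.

step 1: w=[0.7200, 0.2514, 0.0286, 0.0000, 0.0000, 0.0000]  mean=-2.3513  Neff=1.7169  idx=[0, 0, 0, 0, 1, 2]
step 2: w=[0.0001, 0.0001, 0.0001, 0.0001, 0.0633, 0.9361]  mean=-1.3724  Neff=1.1360  idx=[4, 5, 5, 5, 5, 5]

N_eff = 1.1360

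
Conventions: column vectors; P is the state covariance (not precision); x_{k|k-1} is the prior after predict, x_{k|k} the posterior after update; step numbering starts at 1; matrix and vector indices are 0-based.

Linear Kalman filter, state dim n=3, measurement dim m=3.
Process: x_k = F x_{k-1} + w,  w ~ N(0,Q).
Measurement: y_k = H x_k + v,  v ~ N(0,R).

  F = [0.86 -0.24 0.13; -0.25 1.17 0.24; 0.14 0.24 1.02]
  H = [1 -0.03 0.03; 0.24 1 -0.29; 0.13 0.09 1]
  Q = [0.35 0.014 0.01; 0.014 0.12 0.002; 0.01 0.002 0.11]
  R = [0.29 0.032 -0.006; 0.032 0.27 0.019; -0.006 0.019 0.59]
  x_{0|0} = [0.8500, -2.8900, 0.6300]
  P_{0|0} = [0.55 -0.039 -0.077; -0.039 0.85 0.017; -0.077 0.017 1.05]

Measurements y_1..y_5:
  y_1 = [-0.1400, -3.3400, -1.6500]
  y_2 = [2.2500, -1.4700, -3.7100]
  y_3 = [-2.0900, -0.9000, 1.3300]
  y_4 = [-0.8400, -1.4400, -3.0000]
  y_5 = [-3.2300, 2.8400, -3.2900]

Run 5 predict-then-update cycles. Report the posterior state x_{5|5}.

x_post = [-2.2736, 0.5794, -2.3636]

step 1: x^-=[1.5065, -3.4426, 0.0680]  P^-=[0.8213 -0.3635 0.0872; -0.3635 1.4200 0.5127; 0.0872 0.5127 1.2459]  S=[1.1398 -0.1901 0.1765; -0.1901 1.3581 0.2730; 0.1765 0.2730 1.9677]  K=[0.7213 -0.0449 0.0235; -0.2433 0.7950 0.2130; -0.0084 -0.0078 0.6642]  nu=[-1.7518, -0.2392, -1.6040]  x^+=[0.2160, -3.5484, -0.9808]  P^+=[0.2068 -0.0424 -0.0144; -0.0424 0.2572 0.1246; -0.0144 0.1246 0.3824]
step 2: x^-=[0.9099, -4.4410, -1.8218]  P^-=[0.5307 -0.1267 0.0239; -0.1267 0.6036 0.3153; 0.0239 0.3153 0.5808]  S=[0.8302 0.0159 0.0833; 0.0159 0.7060 0.2142; 0.0833 0.2142 1.2447]  K=[0.6425 -0.0318 0.0280; -0.1939 0.6296 0.1884; -0.0111 0.0707 0.4805]  nu=[1.2615, 2.2243, -1.6068]  x^+=[1.6047, -3.5880, -2.4508]  P^+=[0.1844 -0.0343 -0.0088; -0.0343 0.2075 0.1101; -0.0088 0.1101 0.2762]
step 3: x^-=[1.9226, -5.1873, -3.1363]  P^-=[0.5083 -0.1030 0.0195; -0.1030 0.5144 0.2575; 0.0195 0.2575 0.4619]  S=[0.8061 0.0367 0.0762; 0.0367 0.6510 0.1863; 0.0762 0.1863 1.1137]  K=[0.6335 -0.0236 0.0291; -0.1810 0.5982 0.1731; -0.0119 0.0757 0.4260]  nu=[-4.0741, 2.9164, 4.6832]  x^+=[-0.5907, -1.8950, -0.8718]  P^+=[0.1821 -0.0315 -0.0079; -0.0315 0.1959 0.1010; -0.0079 0.1010 0.2448]
step 4: x^-=[-0.1666, -2.2787, -1.4267]  P^-=[0.5050 -0.0980 0.0190; -0.0980 0.4897 0.2354; 0.0190 0.2354 0.4246]  S=[0.8024 0.0413 0.0753; 0.0413 0.6383 0.1740; 0.0753 0.1740 1.0721]  K=[0.6320 -0.0212 0.0298; -0.1775 0.5898 0.1656; -0.0112 0.0728 0.4071]  nu=[-0.6990, 0.4649, -1.3465]  x^+=[-0.6583, -2.1034, -1.9332]  P^+=[0.1817 -0.0307 -0.0075; -0.0307 0.1921 0.0967; -0.0075 0.0967 0.2339]
step 5: x^-=[-0.3127, -2.7603, -2.5688]  P^-=[0.5044 -0.0966 0.0192; -0.0966 0.4810 0.2262; 0.0192 0.2262 0.4111]  S=[0.8018 0.0424 0.0754; 0.0424 0.6343 0.1684; 0.0754 0.1684 1.0570]  K=[0.6317 -0.0206 0.0302; -0.1764 0.5870 0.1622; -0.0105 0.0705 0.4001]  nu=[-2.9231, 4.9304, -0.4321]  x^+=[-2.2736, 0.5794, -2.3636]  P^+=[0.1817 -0.0305 -0.0072; -0.0305 0.1907 0.0947; -0.0072 0.0947 0.2299]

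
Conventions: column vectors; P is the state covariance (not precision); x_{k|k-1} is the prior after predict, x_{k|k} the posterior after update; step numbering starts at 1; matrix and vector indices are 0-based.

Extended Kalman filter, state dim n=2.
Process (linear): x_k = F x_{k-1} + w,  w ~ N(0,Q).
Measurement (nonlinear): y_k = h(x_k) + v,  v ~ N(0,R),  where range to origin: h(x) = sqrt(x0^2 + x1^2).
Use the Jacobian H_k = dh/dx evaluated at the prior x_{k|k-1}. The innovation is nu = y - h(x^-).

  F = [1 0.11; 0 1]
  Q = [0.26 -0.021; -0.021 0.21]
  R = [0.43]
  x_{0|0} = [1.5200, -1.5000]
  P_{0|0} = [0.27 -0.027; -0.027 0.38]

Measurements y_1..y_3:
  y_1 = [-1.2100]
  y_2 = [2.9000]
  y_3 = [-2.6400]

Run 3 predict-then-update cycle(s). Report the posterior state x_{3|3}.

step 1: x^-=[1.3550, -1.5000]  P^-=[0.5287 -0.0062; -0.0062 0.5900]  H_jac=[0.6703 -0.7421]  S=[0.9986]  K=[0.3595; -0.4426]  nu=[-3.2314]  x^+=[0.1934, -0.0698]  P^+=[0.3996 0.1527; 0.1527 0.3944]
step 2: x^-=[0.1857, -0.0698]  P^-=[0.6980 0.1751; 0.1751 0.6044]  H_jac=[0.9360 -0.3519]  S=[1.0011]  K=[0.5911; -0.0488]  nu=[2.7016]  x^+=[1.7826, -0.2016]  P^+=[0.3482 0.2039; 0.2039 0.6020]
step 3: x^-=[1.7605, -0.2016]  P^-=[0.6604 0.2491; 0.2491 0.8120]  H_jac=[0.9935 -0.1138]  S=[1.0360]  K=[0.6059; 0.1498]  nu=[-4.4120]  x^+=[-0.9128, -0.8623]  P^+=[0.2800 0.1551; 0.1551 0.7888]

x_post = [-0.9128, -0.8623]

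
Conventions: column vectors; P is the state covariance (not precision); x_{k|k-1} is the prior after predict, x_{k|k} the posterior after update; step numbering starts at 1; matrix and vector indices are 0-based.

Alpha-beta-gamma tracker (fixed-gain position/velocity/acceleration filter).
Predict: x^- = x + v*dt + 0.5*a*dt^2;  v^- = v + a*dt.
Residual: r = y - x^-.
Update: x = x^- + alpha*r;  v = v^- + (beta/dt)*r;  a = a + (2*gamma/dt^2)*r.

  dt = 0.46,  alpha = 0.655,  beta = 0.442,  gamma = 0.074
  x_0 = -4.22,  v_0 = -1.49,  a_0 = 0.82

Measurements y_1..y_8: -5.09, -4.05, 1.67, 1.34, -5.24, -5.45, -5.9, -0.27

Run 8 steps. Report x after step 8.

x_post = -3.6558

step 1: x_pred=-4.8186  r=-0.2714  x^+=-4.9964  v^+=-1.3735  a^+=0.6302
step 2: x_pred=-5.5615  r=1.5115  x^+=-4.5715  v^+=0.3687  a^+=1.6874
step 3: x_pred=-4.2233  r=5.8933  x^+=-0.3632  v^+=6.8077  a^+=5.8094
step 4: x_pred=3.3830  r=-2.0430  x^+=2.0448  v^+=7.5170  a^+=4.3805
step 5: x_pred=5.9661  r=-11.2061  x^+=-1.3739  v^+=-1.2356  a^+=-3.4574
step 6: x_pred=-2.3081  r=-3.1419  x^+=-4.3660  v^+=-5.8450  a^+=-5.6550
step 7: x_pred=-7.6530  r=1.7530  x^+=-6.5048  v^+=-6.7619  a^+=-4.4289
step 8: x_pred=-10.0838  r=9.8138  x^+=-3.6558  v^+=0.6307  a^+=2.4352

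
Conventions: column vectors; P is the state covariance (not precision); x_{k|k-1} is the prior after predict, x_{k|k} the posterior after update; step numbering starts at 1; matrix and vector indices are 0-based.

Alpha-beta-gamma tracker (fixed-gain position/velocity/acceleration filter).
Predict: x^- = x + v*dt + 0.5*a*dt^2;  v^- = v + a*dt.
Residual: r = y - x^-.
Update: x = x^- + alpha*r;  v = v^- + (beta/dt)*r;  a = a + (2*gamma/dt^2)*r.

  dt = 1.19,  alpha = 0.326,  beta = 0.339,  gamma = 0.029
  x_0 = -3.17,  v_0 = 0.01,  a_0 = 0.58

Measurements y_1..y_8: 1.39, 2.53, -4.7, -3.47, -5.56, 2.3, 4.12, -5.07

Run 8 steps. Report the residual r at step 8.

step 1: x_pred=-2.7474  r=4.1374  x^+=-1.3986  v^+=1.8788  a^+=0.7495
step 2: x_pred=1.3679  r=1.1621  x^+=1.7467  v^+=3.1018  a^+=0.7971
step 3: x_pred=6.0022  r=-10.7022  x^+=2.5133  v^+=1.0015  a^+=0.3587
step 4: x_pred=3.9590  r=-7.4290  x^+=1.5372  v^+=-0.6880  a^+=0.0544
step 5: x_pred=0.7570  r=-6.3170  x^+=-1.3023  v^+=-2.4227  a^+=-0.2043
step 6: x_pred=-4.3300  r=6.6300  x^+=-2.1686  v^+=-0.7771  a^+=0.0673
step 7: x_pred=-3.0458  r=7.1658  x^+=-0.7097  v^+=1.3443  a^+=0.3608
step 8: x_pred=1.1454  r=-6.2154  x^+=-0.8808  v^+=0.0030  a^+=0.1062

resid = -6.2154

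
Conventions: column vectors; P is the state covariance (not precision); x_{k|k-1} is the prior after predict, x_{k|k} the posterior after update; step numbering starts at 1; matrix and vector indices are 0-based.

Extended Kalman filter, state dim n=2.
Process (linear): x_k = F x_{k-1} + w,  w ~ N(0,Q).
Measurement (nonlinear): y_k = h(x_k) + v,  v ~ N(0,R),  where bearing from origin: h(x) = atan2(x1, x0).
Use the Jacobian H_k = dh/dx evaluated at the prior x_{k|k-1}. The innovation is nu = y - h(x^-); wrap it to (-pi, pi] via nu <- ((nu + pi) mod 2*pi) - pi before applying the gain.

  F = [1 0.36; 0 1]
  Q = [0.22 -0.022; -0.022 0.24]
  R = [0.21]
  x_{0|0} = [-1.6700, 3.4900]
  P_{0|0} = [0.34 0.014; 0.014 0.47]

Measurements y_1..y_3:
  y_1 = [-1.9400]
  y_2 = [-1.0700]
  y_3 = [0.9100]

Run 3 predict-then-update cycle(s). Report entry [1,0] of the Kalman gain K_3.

step 1: x^-=[-0.4136, 3.4900]  P^-=[0.6310 0.1612; 0.1612 0.7100]  H_jac=[-0.2826 -0.0335]  S=[0.2642]  K=[-0.6952; -0.2624]  nu=[2.6544]  x^+=[-2.2590, 2.7936]  P^+=[0.5033 0.1130; 0.1130 0.6918]
step 2: x^-=[-1.2533, 2.7936]  P^-=[0.8943 0.3401; 0.3401 0.9318]  H_jac=[-0.2980 -0.1337]  S=[0.3332]  K=[-0.9364; -0.6781]  nu=[-3.0625]  x^+=[1.6143, 4.8702]  P^+=[0.6022 0.1285; 0.1285 0.7786]
step 3: x^-=[3.3675, 4.8702]  P^-=[1.0157 0.3868; 0.3868 1.0186]  H_jac=[-0.1389 0.0961]  S=[0.2287]  K=[-0.4545; 0.1929]  nu=[-0.0558]  x^+=[3.3929, 4.8594]  P^+=[0.9684 0.4069; 0.4069 1.0101]

K[1,0] = 0.1929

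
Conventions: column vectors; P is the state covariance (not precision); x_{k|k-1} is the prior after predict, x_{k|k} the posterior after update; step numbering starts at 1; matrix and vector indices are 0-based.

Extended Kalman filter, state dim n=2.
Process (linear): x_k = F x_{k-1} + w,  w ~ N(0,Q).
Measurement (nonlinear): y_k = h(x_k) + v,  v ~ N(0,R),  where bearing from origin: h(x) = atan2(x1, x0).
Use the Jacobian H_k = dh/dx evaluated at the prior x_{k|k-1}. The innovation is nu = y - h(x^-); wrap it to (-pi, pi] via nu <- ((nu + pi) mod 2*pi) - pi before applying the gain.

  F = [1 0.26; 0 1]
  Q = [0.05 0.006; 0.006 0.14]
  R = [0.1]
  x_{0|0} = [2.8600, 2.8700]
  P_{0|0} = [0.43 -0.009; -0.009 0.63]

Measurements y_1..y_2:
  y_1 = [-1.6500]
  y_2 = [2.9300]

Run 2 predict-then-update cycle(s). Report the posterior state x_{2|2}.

step 1: x^-=[3.6062, 2.8700]  P^-=[0.5179 0.1608; 0.1608 0.7700]  H_jac=[-0.1351 0.1698]  S=[0.1243]  K=[-0.3434; 0.8771]  nu=[-2.3222]  x^+=[4.4037, 0.8332]  P^+=[0.5033 0.1982; 0.1982 0.6744]
step 2: x^-=[4.6203, 0.8332]  P^-=[0.7019 0.3796; 0.3796 0.8144]  H_jac=[-0.0378 0.2096]  S=[0.1308]  K=[0.4055; 1.1957]  nu=[2.7516]  x^+=[5.7362, 4.1233]  P^+=[0.6804 0.3162; 0.3162 0.6274]

x_post = [5.7362, 4.1233]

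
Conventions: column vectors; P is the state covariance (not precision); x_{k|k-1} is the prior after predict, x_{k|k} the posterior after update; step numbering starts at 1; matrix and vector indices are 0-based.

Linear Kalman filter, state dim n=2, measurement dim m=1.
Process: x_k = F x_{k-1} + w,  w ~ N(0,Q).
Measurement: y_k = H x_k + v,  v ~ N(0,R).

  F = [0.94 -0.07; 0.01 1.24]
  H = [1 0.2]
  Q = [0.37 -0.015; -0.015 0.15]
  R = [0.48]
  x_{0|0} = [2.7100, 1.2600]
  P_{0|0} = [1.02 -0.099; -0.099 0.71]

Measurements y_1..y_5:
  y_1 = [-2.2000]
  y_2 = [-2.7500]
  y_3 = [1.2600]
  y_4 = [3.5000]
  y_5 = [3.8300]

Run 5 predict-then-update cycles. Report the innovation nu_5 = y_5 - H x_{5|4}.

innov = [2.0568]

step 1: x^-=[2.4592, 1.5895]  P^-=[1.2878 -0.1824; -0.1824 1.2393]  S=[1.7444]  K=[0.7173; 0.0376]  nu=[-4.9771]  x^+=[-1.1110, 1.4026]  P^+=[0.3902 -0.2294; -0.2294 1.2369]
step 2: x^-=[-1.1425, 1.7281]  P^-=[0.7510 -0.3859; -0.3859 2.0462]  S=[1.1585]  K=[0.5816; 0.0202]  nu=[-1.9531]  x^+=[-2.2785, 1.6887]  P^+=[0.3591 -0.3995; -0.3995 2.0457]
step 3: x^-=[-2.2600, 2.0712]  P^-=[0.7499 -0.6545; -0.6545 3.2856]  S=[1.0995]  K=[0.5630; 0.0024]  nu=[3.1058]  x^+=[-0.5116, 2.0786]  P^+=[0.4014 -0.6560; -0.6560 3.2856]
step 4: x^-=[-0.6264, 2.5723]  P^-=[0.8271 -1.0606; -1.0606 5.1857]  S=[1.0903]  K=[0.5641; -0.0215]  nu=[3.6119]  x^+=[1.4110, 2.4947]  P^+=[0.4802 -1.0474; -1.0474 5.1852]
step 5: x^-=[1.1517, 3.1075]  P^-=[0.9576 -1.6806; -1.6806 8.0969]  S=[1.0892]  K=[0.5706; -0.0562]  nu=[2.0568]  x^+=[2.3252, 2.9919]  P^+=[0.6030 -1.6457; -1.6457 8.0934]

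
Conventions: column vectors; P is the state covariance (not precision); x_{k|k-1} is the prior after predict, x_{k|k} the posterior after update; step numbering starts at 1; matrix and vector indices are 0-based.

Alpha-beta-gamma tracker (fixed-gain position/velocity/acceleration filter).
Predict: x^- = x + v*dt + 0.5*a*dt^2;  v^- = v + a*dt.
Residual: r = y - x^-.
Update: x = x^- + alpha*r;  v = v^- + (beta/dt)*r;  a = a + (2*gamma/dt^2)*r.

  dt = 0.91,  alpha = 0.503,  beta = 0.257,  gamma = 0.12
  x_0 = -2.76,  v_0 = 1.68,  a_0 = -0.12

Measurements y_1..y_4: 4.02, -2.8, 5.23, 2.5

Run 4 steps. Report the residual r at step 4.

step 1: x_pred=-1.2809  r=5.3009  x^+=1.3855  v^+=3.0679  a^+=1.4163
step 2: x_pred=4.7636  r=-7.5636  x^+=0.9591  v^+=2.2206  a^+=-0.7758
step 3: x_pred=2.6587  r=2.5713  x^+=3.9520  v^+=2.2408  a^+=-0.0306
step 4: x_pred=5.9785  r=-3.4785  x^+=4.2288  v^+=1.2306  a^+=-1.0387

resid = -3.4785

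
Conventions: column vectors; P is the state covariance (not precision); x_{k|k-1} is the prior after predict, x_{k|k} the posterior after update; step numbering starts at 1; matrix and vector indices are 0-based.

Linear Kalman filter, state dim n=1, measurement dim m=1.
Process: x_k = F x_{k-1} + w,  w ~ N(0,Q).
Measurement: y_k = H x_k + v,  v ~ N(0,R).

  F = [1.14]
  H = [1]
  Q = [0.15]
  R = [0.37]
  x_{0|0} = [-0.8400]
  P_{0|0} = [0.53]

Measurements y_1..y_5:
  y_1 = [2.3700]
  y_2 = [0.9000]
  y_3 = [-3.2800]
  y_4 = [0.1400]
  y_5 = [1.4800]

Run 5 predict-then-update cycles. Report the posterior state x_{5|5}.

x_post = [0.4773]

step 1: x^-=[-0.9576]  P^-=[0.8388]  S=[1.2088]  K=[0.6939]  nu=[3.3276]  x^+=[1.3514]  P^+=[0.2567]
step 2: x^-=[1.5407]  P^-=[0.4837]  S=[0.8537]  K=[0.5666]  nu=[-0.6407]  x^+=[1.1777]  P^+=[0.2096]
step 3: x^-=[1.3425]  P^-=[0.4224]  S=[0.7924]  K=[0.5331]  nu=[-4.6225]  x^+=[-1.1217]  P^+=[0.1972]
step 4: x^-=[-1.2787]  P^-=[0.4063]  S=[0.7763]  K=[0.5234]  nu=[1.4187]  x^+=[-0.5362]  P^+=[0.1937]
step 5: x^-=[-0.6112]  P^-=[0.4017]  S=[0.7717]  K=[0.5205]  nu=[2.0912]  x^+=[0.4773]  P^+=[0.1926]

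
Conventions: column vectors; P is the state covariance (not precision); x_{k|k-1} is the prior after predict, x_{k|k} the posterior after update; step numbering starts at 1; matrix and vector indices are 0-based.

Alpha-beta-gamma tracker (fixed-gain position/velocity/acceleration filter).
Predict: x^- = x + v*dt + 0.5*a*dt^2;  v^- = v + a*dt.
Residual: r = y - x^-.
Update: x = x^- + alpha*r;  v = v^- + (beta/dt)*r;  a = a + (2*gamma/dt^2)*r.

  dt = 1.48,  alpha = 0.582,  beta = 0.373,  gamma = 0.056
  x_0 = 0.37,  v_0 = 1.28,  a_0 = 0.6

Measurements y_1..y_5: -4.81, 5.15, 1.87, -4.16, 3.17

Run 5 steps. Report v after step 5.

v_post = 0.0844

step 1: x_pred=2.9215  r=-7.7315  x^+=-1.5782  v^+=0.2194  a^+=0.2047
step 2: x_pred=-1.0293  r=6.1793  x^+=2.5671  v^+=2.0797  a^+=0.5206
step 3: x_pred=6.2152  r=-4.3452  x^+=3.6863  v^+=1.7551  a^+=0.2985
step 4: x_pred=6.6108  r=-10.7708  x^+=0.3422  v^+=-0.5177  a^+=-0.2523
step 5: x_pred=-0.7003  r=3.8703  x^+=1.5522  v^+=0.0844  a^+=-0.0544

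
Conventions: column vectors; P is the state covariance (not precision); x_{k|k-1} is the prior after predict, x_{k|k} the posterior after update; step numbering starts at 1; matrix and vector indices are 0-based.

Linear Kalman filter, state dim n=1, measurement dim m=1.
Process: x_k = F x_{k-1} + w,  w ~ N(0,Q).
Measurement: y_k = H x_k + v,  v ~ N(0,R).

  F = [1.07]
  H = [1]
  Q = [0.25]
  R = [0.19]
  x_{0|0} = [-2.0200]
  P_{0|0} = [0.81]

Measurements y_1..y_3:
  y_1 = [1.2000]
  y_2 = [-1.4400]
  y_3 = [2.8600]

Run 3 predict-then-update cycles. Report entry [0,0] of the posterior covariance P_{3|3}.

step 1: x^-=[-2.1614]  P^-=[1.1774]  S=[1.3674]  K=[0.8610]  nu=[3.3614]  x^+=[0.7329]  P^+=[0.1636]
step 2: x^-=[0.7842]  P^-=[0.4373]  S=[0.6273]  K=[0.6971]  nu=[-2.2242]  x^+=[-0.7663]  P^+=[0.1325]
step 3: x^-=[-0.8200]  P^-=[0.4016]  S=[0.5916]  K=[0.6789]  nu=[3.6800]  x^+=[1.6782]  P^+=[0.1290]

P_post[0,0] = 0.1290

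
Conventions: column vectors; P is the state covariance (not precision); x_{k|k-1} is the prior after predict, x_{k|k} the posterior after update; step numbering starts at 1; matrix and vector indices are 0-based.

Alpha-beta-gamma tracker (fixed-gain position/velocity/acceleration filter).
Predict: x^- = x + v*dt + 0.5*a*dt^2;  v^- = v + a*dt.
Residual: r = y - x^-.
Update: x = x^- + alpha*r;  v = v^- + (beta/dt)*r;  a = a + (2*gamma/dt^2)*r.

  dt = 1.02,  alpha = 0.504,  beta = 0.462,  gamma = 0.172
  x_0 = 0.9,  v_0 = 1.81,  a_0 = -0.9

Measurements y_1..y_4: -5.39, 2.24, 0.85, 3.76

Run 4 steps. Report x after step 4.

step 1: x_pred=2.2780  r=-7.6680  x^+=-1.5867  v^+=-2.5812  a^+=-3.4354
step 2: x_pred=-6.0065  r=8.2465  x^+=-1.8503  v^+=-2.3500  a^+=-0.7087
step 3: x_pred=-4.6160  r=5.4660  x^+=-1.8611  v^+=-0.5972  a^+=1.0986
step 4: x_pred=-1.8988  r=5.6588  x^+=0.9532  v^+=3.0865  a^+=2.9696

x_post = 0.9532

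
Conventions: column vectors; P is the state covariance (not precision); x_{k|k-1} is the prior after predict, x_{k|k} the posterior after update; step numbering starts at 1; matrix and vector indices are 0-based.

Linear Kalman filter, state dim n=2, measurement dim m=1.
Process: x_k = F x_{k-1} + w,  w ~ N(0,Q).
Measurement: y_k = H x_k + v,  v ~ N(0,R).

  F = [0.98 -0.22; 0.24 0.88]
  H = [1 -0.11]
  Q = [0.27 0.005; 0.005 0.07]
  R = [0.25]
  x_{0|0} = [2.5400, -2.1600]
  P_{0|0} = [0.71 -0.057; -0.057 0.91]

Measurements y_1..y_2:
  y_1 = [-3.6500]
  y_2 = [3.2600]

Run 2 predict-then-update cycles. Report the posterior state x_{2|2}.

x_post = [1.2468, -1.9949]

step 1: x^-=[2.9644, -1.2912]  P^-=[1.0205 -0.0503; -0.0503 0.7915]  S=[1.2912]  K=[0.7947; -0.1064]  nu=[-6.7564]  x^+=[-2.4047, -0.5722]  P^+=[0.2051 0.0589; 0.0589 0.7769]
step 2: x^-=[-2.2307, -1.0807]  P^-=[0.4792 -0.0495; -0.0495 0.7083]  S=[0.7487]  K=[0.6474; -0.1702]  nu=[5.3719]  x^+=[1.2468, -1.9949]  P^+=[0.1655 0.0330; 0.0330 0.6866]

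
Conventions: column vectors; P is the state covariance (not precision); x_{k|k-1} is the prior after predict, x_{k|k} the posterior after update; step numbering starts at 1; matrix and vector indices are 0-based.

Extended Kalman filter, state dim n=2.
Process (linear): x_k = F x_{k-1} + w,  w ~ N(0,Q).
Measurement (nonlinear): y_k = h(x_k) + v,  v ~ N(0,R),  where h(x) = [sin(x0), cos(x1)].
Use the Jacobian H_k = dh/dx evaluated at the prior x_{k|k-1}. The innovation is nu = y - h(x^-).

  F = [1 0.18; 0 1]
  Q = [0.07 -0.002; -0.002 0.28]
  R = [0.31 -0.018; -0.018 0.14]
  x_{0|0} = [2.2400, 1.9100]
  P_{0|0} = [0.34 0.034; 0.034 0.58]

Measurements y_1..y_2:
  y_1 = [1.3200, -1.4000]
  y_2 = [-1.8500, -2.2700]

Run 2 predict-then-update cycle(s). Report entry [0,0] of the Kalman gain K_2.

K[0,0] = -0.4779

step 1: x^-=[2.5838, 1.9100]  P^-=[0.4410 0.1364; 0.1364 0.8600]  H_jac=[-0.8484 0.0000; 0.0000 -0.9430]  S=[0.6275 0.0911; 0.0911 0.9048]  K=[-0.5842 -0.0833; -0.0551 -0.8908]  nu=[0.7907, -1.0673]  x^+=[2.2108, 2.8172]  P^+=[0.2117 0.0012; 0.0012 0.1312]
step 2: x^-=[2.7179, 2.8172]  P^-=[0.2864 0.0228; 0.0228 0.4112]  H_jac=[-0.9116 0.0000; 0.0000 -0.3188]  S=[0.5480 -0.0114; -0.0114 0.1818]  K=[-0.4779 -0.0699; -0.0530 -0.7244]  nu=[-2.2612, -1.3222]  x^+=[3.8908, 3.8947]  P^+=[0.1611 0.0037; 0.0037 0.3152]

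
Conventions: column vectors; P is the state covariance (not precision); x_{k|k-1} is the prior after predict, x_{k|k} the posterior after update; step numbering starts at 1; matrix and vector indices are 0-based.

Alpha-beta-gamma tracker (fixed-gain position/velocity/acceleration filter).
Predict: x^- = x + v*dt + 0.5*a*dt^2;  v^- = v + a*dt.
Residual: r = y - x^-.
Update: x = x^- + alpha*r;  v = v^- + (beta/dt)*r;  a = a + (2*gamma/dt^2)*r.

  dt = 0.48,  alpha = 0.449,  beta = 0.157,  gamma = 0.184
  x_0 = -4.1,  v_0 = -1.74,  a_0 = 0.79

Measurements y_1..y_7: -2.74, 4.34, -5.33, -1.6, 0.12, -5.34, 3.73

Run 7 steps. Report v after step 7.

step 1: x_pred=-4.8442  r=2.1042  x^+=-3.8994  v^+=-0.6726  a^+=4.1509
step 2: x_pred=-3.7441  r=8.0841  x^+=-0.1143  v^+=3.9640  a^+=17.0629
step 3: x_pred=3.7541  r=-9.0841  x^+=-0.3247  v^+=9.1830  a^+=2.5536
step 4: x_pred=4.3773  r=-5.9773  x^+=1.6935  v^+=8.4536  a^+=-6.9935
step 5: x_pred=4.9456  r=-4.8256  x^+=2.7789  v^+=3.5184  a^+=-14.7010
step 6: x_pred=2.7742  r=-8.1142  x^+=-0.8691  v^+=-6.1921  a^+=-27.6612
step 7: x_pred=-7.0279  r=10.7579  x^+=-2.1976  v^+=-15.9507  a^+=-10.4784

v_post = -15.9507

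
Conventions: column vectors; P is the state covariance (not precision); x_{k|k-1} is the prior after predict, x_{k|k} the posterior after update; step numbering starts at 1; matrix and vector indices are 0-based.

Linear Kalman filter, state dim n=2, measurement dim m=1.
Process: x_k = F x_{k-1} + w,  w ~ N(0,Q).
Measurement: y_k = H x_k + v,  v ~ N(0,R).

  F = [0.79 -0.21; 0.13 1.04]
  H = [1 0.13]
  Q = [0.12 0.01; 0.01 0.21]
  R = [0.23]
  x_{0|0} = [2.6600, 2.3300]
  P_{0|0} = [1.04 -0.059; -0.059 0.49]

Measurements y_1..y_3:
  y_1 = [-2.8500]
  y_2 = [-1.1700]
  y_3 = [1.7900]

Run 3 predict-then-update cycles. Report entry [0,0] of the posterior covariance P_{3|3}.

P_post[0,0] = 0.1585

step 1: x^-=[1.6121, 2.7690]  P^-=[0.8102 -0.0371; -0.0371 0.7416]  S=[1.0431]  K=[0.7721; 0.0569]  nu=[-4.8221]  x^+=[-2.1111, 2.4947]  P^+=[0.1884 -0.0829; -0.0829 0.7382]
step 2: x^-=[-2.1917, 2.3201]  P^-=[0.2976 -0.1977; -0.1977 0.9892]  S=[0.4929]  K=[0.5516; -0.1402]  nu=[0.7201]  x^+=[-1.7945, 2.2191]  P^+=[0.1476 -0.1596; -0.1596 0.9795]
step 3: x^-=[-1.8836, 2.0746]  P^-=[0.3083 -0.3155; -0.3155 1.2288]  S=[0.4770]  K=[0.5603; -0.3266]  nu=[3.4039]  x^+=[0.0236, 0.9628]  P^+=[0.1585 -0.2283; -0.2283 1.1779]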